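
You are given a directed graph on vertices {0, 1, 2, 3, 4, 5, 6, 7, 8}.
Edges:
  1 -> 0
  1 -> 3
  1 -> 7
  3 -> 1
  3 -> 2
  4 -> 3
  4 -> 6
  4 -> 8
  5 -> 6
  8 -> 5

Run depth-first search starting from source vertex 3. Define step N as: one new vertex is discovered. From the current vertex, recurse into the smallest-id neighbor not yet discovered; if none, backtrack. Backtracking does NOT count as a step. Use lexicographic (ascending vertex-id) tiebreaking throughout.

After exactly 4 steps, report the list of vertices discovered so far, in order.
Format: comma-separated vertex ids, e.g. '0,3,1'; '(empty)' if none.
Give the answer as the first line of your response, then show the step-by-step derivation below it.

3,1,0,7

step 1: discover 3; path=3; order=3
step 2: discover 1; path=3>1; order=3,1
step 3: discover 0; path=3>1>0; order=3,1,0
step 4: discover 7; path=3>1>7; order=3,1,0,7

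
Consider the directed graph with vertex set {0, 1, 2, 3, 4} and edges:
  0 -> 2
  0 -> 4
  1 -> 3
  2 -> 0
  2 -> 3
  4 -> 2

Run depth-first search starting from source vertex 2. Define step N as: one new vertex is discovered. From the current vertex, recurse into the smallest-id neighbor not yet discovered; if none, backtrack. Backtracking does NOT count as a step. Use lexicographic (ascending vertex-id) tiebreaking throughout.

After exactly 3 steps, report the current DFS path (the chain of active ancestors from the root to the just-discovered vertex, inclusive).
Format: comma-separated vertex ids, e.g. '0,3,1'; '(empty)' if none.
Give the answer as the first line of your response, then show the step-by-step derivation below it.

2,0,4

step 1: discover 2; path=2; order=2
step 2: discover 0; path=2>0; order=2,0
step 3: discover 4; path=2>0>4; order=2,0,4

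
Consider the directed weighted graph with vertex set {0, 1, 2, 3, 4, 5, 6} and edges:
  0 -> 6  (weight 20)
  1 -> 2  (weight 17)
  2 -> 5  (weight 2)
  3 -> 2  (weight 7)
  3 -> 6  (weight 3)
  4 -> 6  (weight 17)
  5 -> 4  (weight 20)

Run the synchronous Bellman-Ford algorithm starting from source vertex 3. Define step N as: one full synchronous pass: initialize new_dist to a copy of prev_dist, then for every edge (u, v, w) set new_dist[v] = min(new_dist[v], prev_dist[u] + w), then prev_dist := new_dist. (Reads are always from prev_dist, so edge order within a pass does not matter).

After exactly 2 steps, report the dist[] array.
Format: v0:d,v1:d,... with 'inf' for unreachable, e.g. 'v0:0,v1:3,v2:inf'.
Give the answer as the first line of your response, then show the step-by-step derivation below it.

v0:inf,v1:inf,v2:7,v3:0,v4:inf,v5:9,v6:3

step 1: dist = v0:inf,v1:inf,v2:7,v3:0,v4:inf,v5:inf,v6:3
step 2: dist = v0:inf,v1:inf,v2:7,v3:0,v4:inf,v5:9,v6:3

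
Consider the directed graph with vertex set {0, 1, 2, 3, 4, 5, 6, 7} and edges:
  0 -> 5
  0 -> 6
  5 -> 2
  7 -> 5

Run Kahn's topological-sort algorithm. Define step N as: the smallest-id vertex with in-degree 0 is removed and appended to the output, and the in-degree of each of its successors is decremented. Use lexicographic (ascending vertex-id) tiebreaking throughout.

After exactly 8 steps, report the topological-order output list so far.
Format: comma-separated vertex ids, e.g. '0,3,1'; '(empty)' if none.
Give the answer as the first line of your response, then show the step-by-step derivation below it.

0,1,3,4,6,7,5,2

step 1: output 0; order=[0]; indeg=(0,0,1,0,0,1,0,0)
step 2: output 1; order=[0,1]; indeg=(0,0,1,0,0,1,0,0)
step 3: output 3; order=[0,1,3]; indeg=(0,0,1,0,0,1,0,0)
step 4: output 4; order=[0,1,3,4]; indeg=(0,0,1,0,0,1,0,0)
step 5: output 6; order=[0,1,3,4,6]; indeg=(0,0,1,0,0,1,0,0)
step 6: output 7; order=[0,1,3,4,6,7]; indeg=(0,0,1,0,0,0,0,0)
step 7: output 5; order=[0,1,3,4,6,7,5]; indeg=(0,0,0,0,0,0,0,0)
step 8: output 2; order=[0,1,3,4,6,7,5,2]; indeg=(0,0,0,0,0,0,0,0)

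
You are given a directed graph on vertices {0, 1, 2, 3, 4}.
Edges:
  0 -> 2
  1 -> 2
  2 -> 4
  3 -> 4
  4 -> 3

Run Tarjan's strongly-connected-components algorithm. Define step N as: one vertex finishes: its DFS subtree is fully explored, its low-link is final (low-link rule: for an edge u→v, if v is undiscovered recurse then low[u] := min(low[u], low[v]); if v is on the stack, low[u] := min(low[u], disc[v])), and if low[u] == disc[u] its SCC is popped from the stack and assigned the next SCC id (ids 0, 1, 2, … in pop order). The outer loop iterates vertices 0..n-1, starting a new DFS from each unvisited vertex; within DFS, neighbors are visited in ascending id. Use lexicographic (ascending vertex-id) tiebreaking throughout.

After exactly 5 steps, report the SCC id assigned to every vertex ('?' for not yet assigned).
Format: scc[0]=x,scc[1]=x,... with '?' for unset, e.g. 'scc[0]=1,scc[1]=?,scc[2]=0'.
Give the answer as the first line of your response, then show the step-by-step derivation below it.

scc[0]=2,scc[1]=3,scc[2]=1,scc[3]=0,scc[4]=0

step 1: low=(low[0]=0,low[1]=?,low[2]=1,low[3]=2,low[4]=2); scc=(scc[0]=?,scc[1]=?,scc[2]=?,scc[3]=?,scc[4]=?)
step 2: low=(low[0]=0,low[1]=?,low[2]=1,low[3]=2,low[4]=2); scc=(scc[0]=?,scc[1]=?,scc[2]=?,scc[3]=0,scc[4]=0)
step 3: low=(low[0]=0,low[1]=?,low[2]=1,low[3]=2,low[4]=2); scc=(scc[0]=?,scc[1]=?,scc[2]=1,scc[3]=0,scc[4]=0)
step 4: low=(low[0]=0,low[1]=?,low[2]=1,low[3]=2,low[4]=2); scc=(scc[0]=2,scc[1]=?,scc[2]=1,scc[3]=0,scc[4]=0)
step 5: low=(low[0]=0,low[1]=4,low[2]=1,low[3]=2,low[4]=2); scc=(scc[0]=2,scc[1]=3,scc[2]=1,scc[3]=0,scc[4]=0)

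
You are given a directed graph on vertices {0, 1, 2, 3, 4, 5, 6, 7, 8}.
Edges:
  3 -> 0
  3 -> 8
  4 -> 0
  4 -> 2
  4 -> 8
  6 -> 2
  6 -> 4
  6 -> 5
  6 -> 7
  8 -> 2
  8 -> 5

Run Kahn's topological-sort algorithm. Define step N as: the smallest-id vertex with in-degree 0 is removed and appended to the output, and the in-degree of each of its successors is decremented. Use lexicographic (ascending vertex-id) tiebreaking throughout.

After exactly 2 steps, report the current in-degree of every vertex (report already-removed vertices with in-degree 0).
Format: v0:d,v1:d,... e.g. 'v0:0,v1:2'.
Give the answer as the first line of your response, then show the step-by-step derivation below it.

v0:1,v1:0,v2:3,v3:0,v4:1,v5:2,v6:0,v7:1,v8:1

step 1: output 1; order=[1]; indeg=(2,0,3,0,1,2,0,1,2)
step 2: output 3; order=[1,3]; indeg=(1,0,3,0,1,2,0,1,1)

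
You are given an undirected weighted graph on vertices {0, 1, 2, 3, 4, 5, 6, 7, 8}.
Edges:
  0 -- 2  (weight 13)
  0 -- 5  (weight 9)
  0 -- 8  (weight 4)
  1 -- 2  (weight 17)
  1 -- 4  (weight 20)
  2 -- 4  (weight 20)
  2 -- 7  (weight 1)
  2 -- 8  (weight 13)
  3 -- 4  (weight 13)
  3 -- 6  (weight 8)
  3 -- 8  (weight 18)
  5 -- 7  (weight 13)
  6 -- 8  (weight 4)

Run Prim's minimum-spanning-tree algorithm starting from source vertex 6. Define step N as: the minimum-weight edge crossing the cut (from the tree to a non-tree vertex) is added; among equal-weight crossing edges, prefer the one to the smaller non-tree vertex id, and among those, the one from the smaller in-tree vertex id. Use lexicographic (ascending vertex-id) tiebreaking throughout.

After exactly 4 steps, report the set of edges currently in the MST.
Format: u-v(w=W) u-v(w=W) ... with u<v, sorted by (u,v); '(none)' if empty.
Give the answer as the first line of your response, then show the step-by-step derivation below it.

0-5(w=9) 0-8(w=4) 3-6(w=8) 6-8(w=4)

step 1: add edge 6-8 (w=4); MST = {6-8(w=4)}
step 2: add edge 0-8 (w=4); MST = {0-8(w=4) 6-8(w=4)}
step 3: add edge 3-6 (w=8); MST = {0-8(w=4) 3-6(w=8) 6-8(w=4)}
step 4: add edge 0-5 (w=9); MST = {0-5(w=9) 0-8(w=4) 3-6(w=8) 6-8(w=4)}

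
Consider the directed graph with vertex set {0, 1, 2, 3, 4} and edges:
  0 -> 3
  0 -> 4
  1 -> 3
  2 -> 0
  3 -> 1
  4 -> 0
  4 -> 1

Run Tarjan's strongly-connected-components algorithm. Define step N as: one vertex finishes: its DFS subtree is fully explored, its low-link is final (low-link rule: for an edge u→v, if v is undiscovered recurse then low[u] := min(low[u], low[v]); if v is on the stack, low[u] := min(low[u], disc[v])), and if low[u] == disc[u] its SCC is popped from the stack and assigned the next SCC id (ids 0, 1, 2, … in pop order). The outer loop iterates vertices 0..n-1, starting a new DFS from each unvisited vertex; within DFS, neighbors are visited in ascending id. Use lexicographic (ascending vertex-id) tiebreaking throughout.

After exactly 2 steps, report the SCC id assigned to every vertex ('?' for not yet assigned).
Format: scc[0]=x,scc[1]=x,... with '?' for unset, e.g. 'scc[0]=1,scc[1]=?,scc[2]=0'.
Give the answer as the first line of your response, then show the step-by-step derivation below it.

scc[0]=?,scc[1]=0,scc[2]=?,scc[3]=0,scc[4]=?

step 1: low=(low[0]=0,low[1]=1,low[2]=?,low[3]=1,low[4]=?); scc=(scc[0]=?,scc[1]=?,scc[2]=?,scc[3]=?,scc[4]=?)
step 2: low=(low[0]=0,low[1]=1,low[2]=?,low[3]=1,low[4]=?); scc=(scc[0]=?,scc[1]=0,scc[2]=?,scc[3]=0,scc[4]=?)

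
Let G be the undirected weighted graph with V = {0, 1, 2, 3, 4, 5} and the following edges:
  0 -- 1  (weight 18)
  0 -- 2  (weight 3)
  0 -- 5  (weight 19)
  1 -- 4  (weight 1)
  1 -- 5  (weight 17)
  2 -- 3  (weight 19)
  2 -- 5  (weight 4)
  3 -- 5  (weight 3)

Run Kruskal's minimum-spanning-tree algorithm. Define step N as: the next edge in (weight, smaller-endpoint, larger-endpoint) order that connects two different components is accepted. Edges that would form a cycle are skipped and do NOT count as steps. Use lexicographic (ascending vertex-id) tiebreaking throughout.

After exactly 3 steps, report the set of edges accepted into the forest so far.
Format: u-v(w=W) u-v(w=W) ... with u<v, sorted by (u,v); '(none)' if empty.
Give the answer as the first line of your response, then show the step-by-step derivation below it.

0-2(w=3) 1-4(w=1) 3-5(w=3)

step 1: add edge 1-4 (w=1); MST = {1-4(w=1)}
step 2: add edge 0-2 (w=3); MST = {0-2(w=3) 1-4(w=1)}
step 3: add edge 3-5 (w=3); MST = {0-2(w=3) 1-4(w=1) 3-5(w=3)}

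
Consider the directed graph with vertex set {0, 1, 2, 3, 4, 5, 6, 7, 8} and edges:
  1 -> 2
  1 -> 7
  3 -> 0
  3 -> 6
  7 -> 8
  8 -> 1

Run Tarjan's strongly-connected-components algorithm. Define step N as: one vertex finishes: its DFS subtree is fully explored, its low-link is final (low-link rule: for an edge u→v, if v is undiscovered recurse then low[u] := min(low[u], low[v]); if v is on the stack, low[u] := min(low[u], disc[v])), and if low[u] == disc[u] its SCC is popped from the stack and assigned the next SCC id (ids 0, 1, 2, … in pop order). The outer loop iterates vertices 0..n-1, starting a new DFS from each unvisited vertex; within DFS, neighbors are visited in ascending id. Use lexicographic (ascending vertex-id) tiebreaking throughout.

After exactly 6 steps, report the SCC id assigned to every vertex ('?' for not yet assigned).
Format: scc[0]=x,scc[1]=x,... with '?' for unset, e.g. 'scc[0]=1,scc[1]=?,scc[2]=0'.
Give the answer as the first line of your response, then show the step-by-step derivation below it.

scc[0]=0,scc[1]=2,scc[2]=1,scc[3]=?,scc[4]=?,scc[5]=?,scc[6]=3,scc[7]=2,scc[8]=2

step 1: low=(low[0]=0,low[1]=?,low[2]=?,low[3]=?,low[4]=?,low[5]=?,low[6]=?,low[7]=?,low[8]=?); scc=(scc[0]=0,scc[1]=?,scc[2]=?,scc[3]=?,scc[4]=?,scc[5]=?,scc[6]=?,scc[7]=?,scc[8]=?)
step 2: low=(low[0]=0,low[1]=1,low[2]=2,low[3]=?,low[4]=?,low[5]=?,low[6]=?,low[7]=?,low[8]=?); scc=(scc[0]=0,scc[1]=?,scc[2]=1,scc[3]=?,scc[4]=?,scc[5]=?,scc[6]=?,scc[7]=?,scc[8]=?)
step 3: low=(low[0]=0,low[1]=1,low[2]=2,low[3]=?,low[4]=?,low[5]=?,low[6]=?,low[7]=3,low[8]=1); scc=(scc[0]=0,scc[1]=?,scc[2]=1,scc[3]=?,scc[4]=?,scc[5]=?,scc[6]=?,scc[7]=?,scc[8]=?)
step 4: low=(low[0]=0,low[1]=1,low[2]=2,low[3]=?,low[4]=?,low[5]=?,low[6]=?,low[7]=1,low[8]=1); scc=(scc[0]=0,scc[1]=?,scc[2]=1,scc[3]=?,scc[4]=?,scc[5]=?,scc[6]=?,scc[7]=?,scc[8]=?)
step 5: low=(low[0]=0,low[1]=1,low[2]=2,low[3]=?,low[4]=?,low[5]=?,low[6]=?,low[7]=1,low[8]=1); scc=(scc[0]=0,scc[1]=2,scc[2]=1,scc[3]=?,scc[4]=?,scc[5]=?,scc[6]=?,scc[7]=2,scc[8]=2)
step 6: low=(low[0]=0,low[1]=1,low[2]=2,low[3]=5,low[4]=?,low[5]=?,low[6]=6,low[7]=1,low[8]=1); scc=(scc[0]=0,scc[1]=2,scc[2]=1,scc[3]=?,scc[4]=?,scc[5]=?,scc[6]=3,scc[7]=2,scc[8]=2)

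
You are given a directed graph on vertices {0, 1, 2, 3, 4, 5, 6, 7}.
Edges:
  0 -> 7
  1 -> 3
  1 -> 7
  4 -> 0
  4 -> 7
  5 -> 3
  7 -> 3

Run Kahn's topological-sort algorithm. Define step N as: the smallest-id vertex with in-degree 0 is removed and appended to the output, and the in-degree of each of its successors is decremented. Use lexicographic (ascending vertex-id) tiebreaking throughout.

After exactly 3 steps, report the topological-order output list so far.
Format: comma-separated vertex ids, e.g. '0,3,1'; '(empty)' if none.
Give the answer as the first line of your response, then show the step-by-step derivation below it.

1,2,4

step 1: output 1; order=[1]; indeg=(1,0,0,2,0,0,0,2)
step 2: output 2; order=[1,2]; indeg=(1,0,0,2,0,0,0,2)
step 3: output 4; order=[1,2,4]; indeg=(0,0,0,2,0,0,0,1)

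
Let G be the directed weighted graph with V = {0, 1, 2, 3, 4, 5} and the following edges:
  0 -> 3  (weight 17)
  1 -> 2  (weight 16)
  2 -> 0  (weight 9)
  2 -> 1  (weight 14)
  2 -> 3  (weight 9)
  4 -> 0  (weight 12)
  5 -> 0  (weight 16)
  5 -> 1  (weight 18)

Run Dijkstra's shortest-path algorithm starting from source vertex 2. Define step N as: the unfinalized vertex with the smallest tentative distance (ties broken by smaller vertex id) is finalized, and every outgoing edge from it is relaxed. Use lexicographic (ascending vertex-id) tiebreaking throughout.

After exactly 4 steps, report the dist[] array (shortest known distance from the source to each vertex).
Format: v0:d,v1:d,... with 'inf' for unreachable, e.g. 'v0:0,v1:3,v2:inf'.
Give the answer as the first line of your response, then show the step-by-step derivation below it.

v0:9,v1:14,v2:0,v3:9,v4:inf,v5:inf

step 1: dist = v0:9,v1:14,v2:0,v3:9,v4:inf,v5:inf
step 2: dist = v0:9,v1:14,v2:0,v3:9,v4:inf,v5:inf
step 3: dist = v0:9,v1:14,v2:0,v3:9,v4:inf,v5:inf
step 4: dist = v0:9,v1:14,v2:0,v3:9,v4:inf,v5:inf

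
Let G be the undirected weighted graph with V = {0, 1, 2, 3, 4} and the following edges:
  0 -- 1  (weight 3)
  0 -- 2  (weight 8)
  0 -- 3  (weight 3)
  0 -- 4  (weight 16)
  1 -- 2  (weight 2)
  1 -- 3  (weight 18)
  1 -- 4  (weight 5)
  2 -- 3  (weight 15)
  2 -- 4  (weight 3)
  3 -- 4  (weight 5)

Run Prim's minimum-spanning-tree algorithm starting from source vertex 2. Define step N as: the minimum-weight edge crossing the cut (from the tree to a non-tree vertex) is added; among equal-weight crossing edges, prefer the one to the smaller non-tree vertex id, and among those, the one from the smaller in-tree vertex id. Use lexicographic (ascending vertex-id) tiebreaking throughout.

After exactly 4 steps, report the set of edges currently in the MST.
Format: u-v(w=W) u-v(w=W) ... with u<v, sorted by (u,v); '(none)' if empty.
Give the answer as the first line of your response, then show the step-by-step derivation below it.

0-1(w=3) 0-3(w=3) 1-2(w=2) 2-4(w=3)

step 1: add edge 1-2 (w=2); MST = {1-2(w=2)}
step 2: add edge 0-1 (w=3); MST = {0-1(w=3) 1-2(w=2)}
step 3: add edge 0-3 (w=3); MST = {0-1(w=3) 0-3(w=3) 1-2(w=2)}
step 4: add edge 2-4 (w=3); MST = {0-1(w=3) 0-3(w=3) 1-2(w=2) 2-4(w=3)}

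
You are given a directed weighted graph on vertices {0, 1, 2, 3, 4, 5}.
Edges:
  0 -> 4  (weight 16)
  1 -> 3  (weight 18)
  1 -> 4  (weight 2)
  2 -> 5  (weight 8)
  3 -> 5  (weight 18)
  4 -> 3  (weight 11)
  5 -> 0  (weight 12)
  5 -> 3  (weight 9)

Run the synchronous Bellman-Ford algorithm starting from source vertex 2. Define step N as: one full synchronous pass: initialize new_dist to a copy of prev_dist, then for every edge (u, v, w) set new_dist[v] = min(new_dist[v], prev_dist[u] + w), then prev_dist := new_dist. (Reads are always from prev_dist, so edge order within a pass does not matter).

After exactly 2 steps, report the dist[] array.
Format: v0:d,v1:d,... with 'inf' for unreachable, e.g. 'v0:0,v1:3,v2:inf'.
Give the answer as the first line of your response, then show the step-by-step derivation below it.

v0:20,v1:inf,v2:0,v3:17,v4:inf,v5:8

step 1: dist = v0:inf,v1:inf,v2:0,v3:inf,v4:inf,v5:8
step 2: dist = v0:20,v1:inf,v2:0,v3:17,v4:inf,v5:8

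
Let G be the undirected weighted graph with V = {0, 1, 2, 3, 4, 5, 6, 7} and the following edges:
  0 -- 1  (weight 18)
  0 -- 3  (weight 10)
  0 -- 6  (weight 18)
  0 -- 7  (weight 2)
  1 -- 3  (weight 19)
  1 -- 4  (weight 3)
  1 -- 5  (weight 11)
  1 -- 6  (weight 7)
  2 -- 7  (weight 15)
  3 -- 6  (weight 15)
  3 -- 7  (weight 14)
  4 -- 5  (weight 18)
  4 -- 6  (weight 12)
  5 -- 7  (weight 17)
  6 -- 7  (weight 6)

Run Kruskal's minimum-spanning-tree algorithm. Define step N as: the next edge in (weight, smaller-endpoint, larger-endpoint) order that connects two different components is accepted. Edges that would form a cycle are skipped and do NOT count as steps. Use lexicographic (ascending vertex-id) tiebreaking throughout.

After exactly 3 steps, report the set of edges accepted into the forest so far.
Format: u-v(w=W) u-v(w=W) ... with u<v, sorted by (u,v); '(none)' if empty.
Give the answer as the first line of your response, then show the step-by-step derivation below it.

0-7(w=2) 1-4(w=3) 6-7(w=6)

step 1: add edge 0-7 (w=2); MST = {0-7(w=2)}
step 2: add edge 1-4 (w=3); MST = {0-7(w=2) 1-4(w=3)}
step 3: add edge 6-7 (w=6); MST = {0-7(w=2) 1-4(w=3) 6-7(w=6)}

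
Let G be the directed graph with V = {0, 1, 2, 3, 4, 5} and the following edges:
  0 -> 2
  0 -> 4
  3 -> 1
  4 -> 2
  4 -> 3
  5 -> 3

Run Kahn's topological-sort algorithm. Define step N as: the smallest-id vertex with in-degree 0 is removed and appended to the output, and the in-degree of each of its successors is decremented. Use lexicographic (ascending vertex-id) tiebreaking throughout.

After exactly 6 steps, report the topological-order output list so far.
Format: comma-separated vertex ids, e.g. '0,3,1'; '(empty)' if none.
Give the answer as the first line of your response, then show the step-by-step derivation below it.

0,4,2,5,3,1

step 1: output 0; order=[0]; indeg=(0,1,1,2,0,0)
step 2: output 4; order=[0,4]; indeg=(0,1,0,1,0,0)
step 3: output 2; order=[0,4,2]; indeg=(0,1,0,1,0,0)
step 4: output 5; order=[0,4,2,5]; indeg=(0,1,0,0,0,0)
step 5: output 3; order=[0,4,2,5,3]; indeg=(0,0,0,0,0,0)
step 6: output 1; order=[0,4,2,5,3,1]; indeg=(0,0,0,0,0,0)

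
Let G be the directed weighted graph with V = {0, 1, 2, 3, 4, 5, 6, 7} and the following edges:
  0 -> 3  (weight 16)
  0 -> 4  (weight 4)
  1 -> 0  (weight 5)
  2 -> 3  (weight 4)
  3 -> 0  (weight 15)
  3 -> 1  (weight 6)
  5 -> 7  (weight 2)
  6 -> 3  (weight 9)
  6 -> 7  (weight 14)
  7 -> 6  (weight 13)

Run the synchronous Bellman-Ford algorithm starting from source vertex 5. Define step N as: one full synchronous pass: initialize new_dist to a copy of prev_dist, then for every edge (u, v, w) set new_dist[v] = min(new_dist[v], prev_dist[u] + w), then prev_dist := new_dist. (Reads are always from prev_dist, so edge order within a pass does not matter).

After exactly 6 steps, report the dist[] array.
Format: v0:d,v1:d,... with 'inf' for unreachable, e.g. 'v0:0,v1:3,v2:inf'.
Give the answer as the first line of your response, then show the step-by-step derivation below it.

v0:35,v1:30,v2:inf,v3:24,v4:39,v5:0,v6:15,v7:2

step 1: dist = v0:inf,v1:inf,v2:inf,v3:inf,v4:inf,v5:0,v6:inf,v7:2
step 2: dist = v0:inf,v1:inf,v2:inf,v3:inf,v4:inf,v5:0,v6:15,v7:2
step 3: dist = v0:inf,v1:inf,v2:inf,v3:24,v4:inf,v5:0,v6:15,v7:2
step 4: dist = v0:39,v1:30,v2:inf,v3:24,v4:inf,v5:0,v6:15,v7:2
step 5: dist = v0:35,v1:30,v2:inf,v3:24,v4:43,v5:0,v6:15,v7:2
step 6: dist = v0:35,v1:30,v2:inf,v3:24,v4:39,v5:0,v6:15,v7:2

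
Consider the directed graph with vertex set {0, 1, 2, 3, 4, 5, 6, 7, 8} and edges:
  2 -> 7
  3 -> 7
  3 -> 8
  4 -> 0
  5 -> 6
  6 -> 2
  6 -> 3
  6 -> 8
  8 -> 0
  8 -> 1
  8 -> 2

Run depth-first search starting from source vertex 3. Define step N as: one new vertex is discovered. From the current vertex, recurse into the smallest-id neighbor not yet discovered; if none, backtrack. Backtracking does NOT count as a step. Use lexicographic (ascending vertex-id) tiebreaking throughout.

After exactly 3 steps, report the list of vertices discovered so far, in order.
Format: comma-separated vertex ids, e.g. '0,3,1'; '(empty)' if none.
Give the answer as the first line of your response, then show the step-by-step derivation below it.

3,7,8

step 1: discover 3; path=3; order=3
step 2: discover 7; path=3>7; order=3,7
step 3: discover 8; path=3>8; order=3,7,8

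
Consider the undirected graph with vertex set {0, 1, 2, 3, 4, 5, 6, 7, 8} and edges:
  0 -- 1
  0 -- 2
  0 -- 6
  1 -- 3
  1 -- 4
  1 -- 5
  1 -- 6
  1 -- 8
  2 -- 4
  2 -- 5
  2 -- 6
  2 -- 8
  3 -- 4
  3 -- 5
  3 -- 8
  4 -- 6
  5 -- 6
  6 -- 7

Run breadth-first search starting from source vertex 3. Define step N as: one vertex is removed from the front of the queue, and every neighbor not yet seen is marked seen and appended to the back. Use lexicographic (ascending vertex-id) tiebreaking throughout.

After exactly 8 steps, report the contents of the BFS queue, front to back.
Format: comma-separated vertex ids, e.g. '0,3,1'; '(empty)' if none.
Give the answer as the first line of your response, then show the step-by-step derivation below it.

7

step 1: dequeue 3; queue=[1,4,5,8]; order=3
step 2: dequeue 1; queue=[4,5,8,0,6]; order=3,1
step 3: dequeue 4; queue=[5,8,0,6,2]; order=3,1,4
step 4: dequeue 5; queue=[8,0,6,2]; order=3,1,4,5
step 5: dequeue 8; queue=[0,6,2]; order=3,1,4,5,8
step 6: dequeue 0; queue=[6,2]; order=3,1,4,5,8,0
step 7: dequeue 6; queue=[2,7]; order=3,1,4,5,8,0,6
step 8: dequeue 2; queue=[7]; order=3,1,4,5,8,0,6,2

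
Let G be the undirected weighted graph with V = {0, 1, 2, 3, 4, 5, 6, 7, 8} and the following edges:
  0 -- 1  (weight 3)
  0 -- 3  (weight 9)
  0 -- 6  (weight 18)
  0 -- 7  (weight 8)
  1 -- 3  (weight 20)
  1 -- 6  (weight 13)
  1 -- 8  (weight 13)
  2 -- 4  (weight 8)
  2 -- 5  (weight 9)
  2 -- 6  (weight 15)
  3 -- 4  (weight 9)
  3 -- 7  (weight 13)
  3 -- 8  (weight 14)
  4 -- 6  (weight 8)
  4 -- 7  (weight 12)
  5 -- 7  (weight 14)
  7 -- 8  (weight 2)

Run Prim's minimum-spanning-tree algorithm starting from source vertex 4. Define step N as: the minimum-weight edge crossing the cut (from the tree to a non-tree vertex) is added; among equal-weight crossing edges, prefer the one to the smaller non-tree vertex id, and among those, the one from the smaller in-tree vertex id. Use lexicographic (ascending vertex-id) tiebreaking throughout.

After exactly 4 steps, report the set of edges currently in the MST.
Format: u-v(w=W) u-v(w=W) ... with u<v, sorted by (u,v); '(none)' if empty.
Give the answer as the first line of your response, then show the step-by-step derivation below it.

0-3(w=9) 2-4(w=8) 3-4(w=9) 4-6(w=8)

step 1: add edge 2-4 (w=8); MST = {2-4(w=8)}
step 2: add edge 4-6 (w=8); MST = {2-4(w=8) 4-6(w=8)}
step 3: add edge 3-4 (w=9); MST = {2-4(w=8) 3-4(w=9) 4-6(w=8)}
step 4: add edge 0-3 (w=9); MST = {0-3(w=9) 2-4(w=8) 3-4(w=9) 4-6(w=8)}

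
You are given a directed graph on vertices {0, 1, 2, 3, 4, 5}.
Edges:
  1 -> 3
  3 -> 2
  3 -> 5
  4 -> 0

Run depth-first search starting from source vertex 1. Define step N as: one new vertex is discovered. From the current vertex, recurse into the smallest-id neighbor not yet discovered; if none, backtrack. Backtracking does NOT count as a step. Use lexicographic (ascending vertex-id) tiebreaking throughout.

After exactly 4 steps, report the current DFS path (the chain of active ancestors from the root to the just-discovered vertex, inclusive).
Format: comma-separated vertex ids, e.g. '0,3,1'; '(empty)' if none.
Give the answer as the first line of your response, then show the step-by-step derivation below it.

1,3,5

step 1: discover 1; path=1; order=1
step 2: discover 3; path=1>3; order=1,3
step 3: discover 2; path=1>3>2; order=1,3,2
step 4: discover 5; path=1>3>5; order=1,3,2,5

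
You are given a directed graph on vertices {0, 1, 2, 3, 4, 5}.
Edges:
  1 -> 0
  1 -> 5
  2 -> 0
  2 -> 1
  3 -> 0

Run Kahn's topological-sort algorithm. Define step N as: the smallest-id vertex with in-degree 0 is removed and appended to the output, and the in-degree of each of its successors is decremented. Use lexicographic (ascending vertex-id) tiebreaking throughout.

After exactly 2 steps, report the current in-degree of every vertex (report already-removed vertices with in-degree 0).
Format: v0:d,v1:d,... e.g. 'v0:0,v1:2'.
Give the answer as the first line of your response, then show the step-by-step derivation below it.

v0:1,v1:0,v2:0,v3:0,v4:0,v5:0

step 1: output 2; order=[2]; indeg=(2,0,0,0,0,1)
step 2: output 1; order=[2,1]; indeg=(1,0,0,0,0,0)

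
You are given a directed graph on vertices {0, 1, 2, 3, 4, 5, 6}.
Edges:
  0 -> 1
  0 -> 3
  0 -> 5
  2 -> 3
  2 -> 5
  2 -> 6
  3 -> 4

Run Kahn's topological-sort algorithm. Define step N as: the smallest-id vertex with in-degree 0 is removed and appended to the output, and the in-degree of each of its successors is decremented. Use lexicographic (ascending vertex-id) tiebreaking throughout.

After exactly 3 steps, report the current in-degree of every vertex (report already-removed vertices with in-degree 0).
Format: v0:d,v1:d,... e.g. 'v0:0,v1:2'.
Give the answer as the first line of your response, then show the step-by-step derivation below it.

v0:0,v1:0,v2:0,v3:0,v4:1,v5:0,v6:0

step 1: output 0; order=[0]; indeg=(0,0,0,1,1,1,1)
step 2: output 1; order=[0,1]; indeg=(0,0,0,1,1,1,1)
step 3: output 2; order=[0,1,2]; indeg=(0,0,0,0,1,0,0)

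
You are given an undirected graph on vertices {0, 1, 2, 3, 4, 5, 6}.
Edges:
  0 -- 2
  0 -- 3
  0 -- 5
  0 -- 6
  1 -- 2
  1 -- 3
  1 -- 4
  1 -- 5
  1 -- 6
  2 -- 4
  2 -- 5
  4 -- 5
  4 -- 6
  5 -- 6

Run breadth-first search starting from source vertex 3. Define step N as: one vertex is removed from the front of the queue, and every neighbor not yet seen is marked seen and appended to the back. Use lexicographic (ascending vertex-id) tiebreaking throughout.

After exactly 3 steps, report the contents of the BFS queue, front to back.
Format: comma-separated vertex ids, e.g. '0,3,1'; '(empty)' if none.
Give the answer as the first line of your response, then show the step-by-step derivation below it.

2,5,6,4

step 1: dequeue 3; queue=[0,1]; order=3
step 2: dequeue 0; queue=[1,2,5,6]; order=3,0
step 3: dequeue 1; queue=[2,5,6,4]; order=3,0,1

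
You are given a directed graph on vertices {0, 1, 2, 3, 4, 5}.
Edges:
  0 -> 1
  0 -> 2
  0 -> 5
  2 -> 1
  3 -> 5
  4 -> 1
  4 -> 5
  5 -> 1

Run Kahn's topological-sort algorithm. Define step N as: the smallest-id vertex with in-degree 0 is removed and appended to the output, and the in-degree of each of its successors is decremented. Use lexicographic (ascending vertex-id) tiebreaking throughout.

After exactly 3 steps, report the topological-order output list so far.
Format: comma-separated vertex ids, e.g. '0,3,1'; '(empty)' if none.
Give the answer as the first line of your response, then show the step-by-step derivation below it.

0,2,3

step 1: output 0; order=[0]; indeg=(0,3,0,0,0,2)
step 2: output 2; order=[0,2]; indeg=(0,2,0,0,0,2)
step 3: output 3; order=[0,2,3]; indeg=(0,2,0,0,0,1)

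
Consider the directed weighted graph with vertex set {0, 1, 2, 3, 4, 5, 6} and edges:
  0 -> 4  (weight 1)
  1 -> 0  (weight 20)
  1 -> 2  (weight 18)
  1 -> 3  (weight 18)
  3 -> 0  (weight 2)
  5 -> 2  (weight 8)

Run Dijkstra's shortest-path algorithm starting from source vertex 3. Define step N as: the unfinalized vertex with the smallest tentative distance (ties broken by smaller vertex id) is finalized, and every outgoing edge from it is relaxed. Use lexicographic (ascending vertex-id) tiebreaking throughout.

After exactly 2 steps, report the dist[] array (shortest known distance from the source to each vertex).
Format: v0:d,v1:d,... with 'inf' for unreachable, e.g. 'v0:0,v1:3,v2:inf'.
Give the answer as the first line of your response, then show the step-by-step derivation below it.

v0:2,v1:inf,v2:inf,v3:0,v4:3,v5:inf,v6:inf

step 1: dist = v0:2,v1:inf,v2:inf,v3:0,v4:inf,v5:inf,v6:inf
step 2: dist = v0:2,v1:inf,v2:inf,v3:0,v4:3,v5:inf,v6:inf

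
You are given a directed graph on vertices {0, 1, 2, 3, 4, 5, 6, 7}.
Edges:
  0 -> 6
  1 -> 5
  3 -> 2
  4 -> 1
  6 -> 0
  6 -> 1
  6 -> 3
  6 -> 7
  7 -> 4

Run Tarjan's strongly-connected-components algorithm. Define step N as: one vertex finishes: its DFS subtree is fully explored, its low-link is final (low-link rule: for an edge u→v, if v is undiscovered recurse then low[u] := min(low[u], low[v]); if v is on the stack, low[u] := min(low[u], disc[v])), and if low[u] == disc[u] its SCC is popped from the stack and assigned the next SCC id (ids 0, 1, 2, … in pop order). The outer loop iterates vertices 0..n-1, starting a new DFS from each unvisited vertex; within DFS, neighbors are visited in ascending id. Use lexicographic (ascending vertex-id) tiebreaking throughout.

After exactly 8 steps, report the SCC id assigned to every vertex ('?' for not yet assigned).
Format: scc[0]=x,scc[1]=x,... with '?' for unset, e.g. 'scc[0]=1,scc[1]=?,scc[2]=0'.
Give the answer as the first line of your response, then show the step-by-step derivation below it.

scc[0]=6,scc[1]=1,scc[2]=2,scc[3]=3,scc[4]=4,scc[5]=0,scc[6]=6,scc[7]=5

step 1: low=(low[0]=0,low[1]=2,low[2]=?,low[3]=?,low[4]=?,low[5]=3,low[6]=0,low[7]=?); scc=(scc[0]=?,scc[1]=?,scc[2]=?,scc[3]=?,scc[4]=?,scc[5]=0,scc[6]=?,scc[7]=?)
step 2: low=(low[0]=0,low[1]=2,low[2]=?,low[3]=?,low[4]=?,low[5]=3,low[6]=0,low[7]=?); scc=(scc[0]=?,scc[1]=1,scc[2]=?,scc[3]=?,scc[4]=?,scc[5]=0,scc[6]=?,scc[7]=?)
step 3: low=(low[0]=0,low[1]=2,low[2]=5,low[3]=4,low[4]=?,low[5]=3,low[6]=0,low[7]=?); scc=(scc[0]=?,scc[1]=1,scc[2]=2,scc[3]=?,scc[4]=?,scc[5]=0,scc[6]=?,scc[7]=?)
step 4: low=(low[0]=0,low[1]=2,low[2]=5,low[3]=4,low[4]=?,low[5]=3,low[6]=0,low[7]=?); scc=(scc[0]=?,scc[1]=1,scc[2]=2,scc[3]=3,scc[4]=?,scc[5]=0,scc[6]=?,scc[7]=?)
step 5: low=(low[0]=0,low[1]=2,low[2]=5,low[3]=4,low[4]=7,low[5]=3,low[6]=0,low[7]=6); scc=(scc[0]=?,scc[1]=1,scc[2]=2,scc[3]=3,scc[4]=4,scc[5]=0,scc[6]=?,scc[7]=?)
step 6: low=(low[0]=0,low[1]=2,low[2]=5,low[3]=4,low[4]=7,low[5]=3,low[6]=0,low[7]=6); scc=(scc[0]=?,scc[1]=1,scc[2]=2,scc[3]=3,scc[4]=4,scc[5]=0,scc[6]=?,scc[7]=5)
step 7: low=(low[0]=0,low[1]=2,low[2]=5,low[3]=4,low[4]=7,low[5]=3,low[6]=0,low[7]=6); scc=(scc[0]=?,scc[1]=1,scc[2]=2,scc[3]=3,scc[4]=4,scc[5]=0,scc[6]=?,scc[7]=5)
step 8: low=(low[0]=0,low[1]=2,low[2]=5,low[3]=4,low[4]=7,low[5]=3,low[6]=0,low[7]=6); scc=(scc[0]=6,scc[1]=1,scc[2]=2,scc[3]=3,scc[4]=4,scc[5]=0,scc[6]=6,scc[7]=5)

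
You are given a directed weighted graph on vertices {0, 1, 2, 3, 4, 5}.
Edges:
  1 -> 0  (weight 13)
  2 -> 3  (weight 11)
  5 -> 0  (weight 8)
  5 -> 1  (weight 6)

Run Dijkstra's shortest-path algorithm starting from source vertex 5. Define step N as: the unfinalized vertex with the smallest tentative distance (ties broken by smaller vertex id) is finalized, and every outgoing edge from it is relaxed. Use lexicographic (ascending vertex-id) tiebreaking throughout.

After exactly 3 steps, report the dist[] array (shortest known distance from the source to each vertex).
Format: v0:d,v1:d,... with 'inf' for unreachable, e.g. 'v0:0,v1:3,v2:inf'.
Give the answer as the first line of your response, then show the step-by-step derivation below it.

v0:8,v1:6,v2:inf,v3:inf,v4:inf,v5:0

step 1: dist = v0:8,v1:6,v2:inf,v3:inf,v4:inf,v5:0
step 2: dist = v0:8,v1:6,v2:inf,v3:inf,v4:inf,v5:0
step 3: dist = v0:8,v1:6,v2:inf,v3:inf,v4:inf,v5:0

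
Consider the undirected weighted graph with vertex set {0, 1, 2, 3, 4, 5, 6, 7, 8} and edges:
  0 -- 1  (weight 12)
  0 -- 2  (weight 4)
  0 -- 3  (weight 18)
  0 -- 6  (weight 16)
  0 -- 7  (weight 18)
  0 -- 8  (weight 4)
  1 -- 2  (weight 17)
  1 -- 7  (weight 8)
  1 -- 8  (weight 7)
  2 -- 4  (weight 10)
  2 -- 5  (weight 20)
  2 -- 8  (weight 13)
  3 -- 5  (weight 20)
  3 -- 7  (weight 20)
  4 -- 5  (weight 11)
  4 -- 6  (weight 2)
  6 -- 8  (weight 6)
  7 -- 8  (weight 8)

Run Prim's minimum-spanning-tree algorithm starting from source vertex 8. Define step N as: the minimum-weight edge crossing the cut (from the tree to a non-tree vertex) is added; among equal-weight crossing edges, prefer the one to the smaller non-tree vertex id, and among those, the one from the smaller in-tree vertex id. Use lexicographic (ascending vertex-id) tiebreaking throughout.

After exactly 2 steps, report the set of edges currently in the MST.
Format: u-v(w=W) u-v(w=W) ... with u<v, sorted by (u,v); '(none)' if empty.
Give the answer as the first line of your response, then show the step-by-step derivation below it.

0-2(w=4) 0-8(w=4)

step 1: add edge 0-8 (w=4); MST = {0-8(w=4)}
step 2: add edge 0-2 (w=4); MST = {0-2(w=4) 0-8(w=4)}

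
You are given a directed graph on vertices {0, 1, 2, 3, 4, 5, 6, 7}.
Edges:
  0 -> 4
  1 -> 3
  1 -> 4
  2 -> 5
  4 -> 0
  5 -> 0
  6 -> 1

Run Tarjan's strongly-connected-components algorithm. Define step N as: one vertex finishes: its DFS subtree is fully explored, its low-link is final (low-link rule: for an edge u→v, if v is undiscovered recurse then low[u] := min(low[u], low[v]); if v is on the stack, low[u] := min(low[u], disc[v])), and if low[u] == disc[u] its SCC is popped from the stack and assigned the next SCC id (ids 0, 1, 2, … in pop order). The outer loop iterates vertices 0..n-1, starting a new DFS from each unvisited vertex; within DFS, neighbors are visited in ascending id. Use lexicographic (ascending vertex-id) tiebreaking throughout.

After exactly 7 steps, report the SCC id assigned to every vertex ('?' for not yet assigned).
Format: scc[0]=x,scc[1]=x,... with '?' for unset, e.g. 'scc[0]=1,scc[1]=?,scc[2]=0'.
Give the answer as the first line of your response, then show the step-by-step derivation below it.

scc[0]=0,scc[1]=2,scc[2]=4,scc[3]=1,scc[4]=0,scc[5]=3,scc[6]=5,scc[7]=?

step 1: low=(low[0]=0,low[1]=?,low[2]=?,low[3]=?,low[4]=0,low[5]=?,low[6]=?,low[7]=?); scc=(scc[0]=?,scc[1]=?,scc[2]=?,scc[3]=?,scc[4]=?,scc[5]=?,scc[6]=?,scc[7]=?)
step 2: low=(low[0]=0,low[1]=?,low[2]=?,low[3]=?,low[4]=0,low[5]=?,low[6]=?,low[7]=?); scc=(scc[0]=0,scc[1]=?,scc[2]=?,scc[3]=?,scc[4]=0,scc[5]=?,scc[6]=?,scc[7]=?)
step 3: low=(low[0]=0,low[1]=2,low[2]=?,low[3]=3,low[4]=0,low[5]=?,low[6]=?,low[7]=?); scc=(scc[0]=0,scc[1]=?,scc[2]=?,scc[3]=1,scc[4]=0,scc[5]=?,scc[6]=?,scc[7]=?)
step 4: low=(low[0]=0,low[1]=2,low[2]=?,low[3]=3,low[4]=0,low[5]=?,low[6]=?,low[7]=?); scc=(scc[0]=0,scc[1]=2,scc[2]=?,scc[3]=1,scc[4]=0,scc[5]=?,scc[6]=?,scc[7]=?)
step 5: low=(low[0]=0,low[1]=2,low[2]=4,low[3]=3,low[4]=0,low[5]=5,low[6]=?,low[7]=?); scc=(scc[0]=0,scc[1]=2,scc[2]=?,scc[3]=1,scc[4]=0,scc[5]=3,scc[6]=?,scc[7]=?)
step 6: low=(low[0]=0,low[1]=2,low[2]=4,low[3]=3,low[4]=0,low[5]=5,low[6]=?,low[7]=?); scc=(scc[0]=0,scc[1]=2,scc[2]=4,scc[3]=1,scc[4]=0,scc[5]=3,scc[6]=?,scc[7]=?)
step 7: low=(low[0]=0,low[1]=2,low[2]=4,low[3]=3,low[4]=0,low[5]=5,low[6]=6,low[7]=?); scc=(scc[0]=0,scc[1]=2,scc[2]=4,scc[3]=1,scc[4]=0,scc[5]=3,scc[6]=5,scc[7]=?)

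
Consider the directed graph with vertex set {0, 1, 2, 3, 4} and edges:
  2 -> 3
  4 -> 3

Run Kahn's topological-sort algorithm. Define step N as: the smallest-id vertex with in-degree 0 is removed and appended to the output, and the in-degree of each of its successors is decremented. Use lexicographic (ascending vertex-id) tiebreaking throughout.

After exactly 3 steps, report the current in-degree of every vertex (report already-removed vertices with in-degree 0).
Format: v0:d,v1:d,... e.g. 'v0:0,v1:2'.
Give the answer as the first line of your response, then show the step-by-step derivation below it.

v0:0,v1:0,v2:0,v3:1,v4:0

step 1: output 0; order=[0]; indeg=(0,0,0,2,0)
step 2: output 1; order=[0,1]; indeg=(0,0,0,2,0)
step 3: output 2; order=[0,1,2]; indeg=(0,0,0,1,0)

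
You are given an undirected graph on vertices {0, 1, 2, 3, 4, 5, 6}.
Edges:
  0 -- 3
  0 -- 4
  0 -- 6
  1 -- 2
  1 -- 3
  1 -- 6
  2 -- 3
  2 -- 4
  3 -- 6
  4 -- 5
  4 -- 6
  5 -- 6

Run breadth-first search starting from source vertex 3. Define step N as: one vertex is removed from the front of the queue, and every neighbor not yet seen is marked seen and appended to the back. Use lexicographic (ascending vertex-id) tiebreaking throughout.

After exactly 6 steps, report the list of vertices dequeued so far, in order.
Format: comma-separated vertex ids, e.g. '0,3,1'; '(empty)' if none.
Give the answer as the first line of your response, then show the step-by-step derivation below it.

3,0,1,2,6,4

step 1: dequeue 3; queue=[0,1,2,6]; order=3
step 2: dequeue 0; queue=[1,2,6,4]; order=3,0
step 3: dequeue 1; queue=[2,6,4]; order=3,0,1
step 4: dequeue 2; queue=[6,4]; order=3,0,1,2
step 5: dequeue 6; queue=[4,5]; order=3,0,1,2,6
step 6: dequeue 4; queue=[5]; order=3,0,1,2,6,4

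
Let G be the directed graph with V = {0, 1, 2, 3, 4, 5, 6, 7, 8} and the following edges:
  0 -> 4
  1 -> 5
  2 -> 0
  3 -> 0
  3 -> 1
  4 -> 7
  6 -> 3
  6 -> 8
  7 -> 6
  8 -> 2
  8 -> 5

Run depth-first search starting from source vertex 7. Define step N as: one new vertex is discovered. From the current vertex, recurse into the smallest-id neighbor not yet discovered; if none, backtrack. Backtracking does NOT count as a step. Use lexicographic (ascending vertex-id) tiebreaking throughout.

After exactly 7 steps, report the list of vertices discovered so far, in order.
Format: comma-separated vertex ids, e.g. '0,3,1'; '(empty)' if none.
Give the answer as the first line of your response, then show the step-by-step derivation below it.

7,6,3,0,4,1,5

step 1: discover 7; path=7; order=7
step 2: discover 6; path=7>6; order=7,6
step 3: discover 3; path=7>6>3; order=7,6,3
step 4: discover 0; path=7>6>3>0; order=7,6,3,0
step 5: discover 4; path=7>6>3>0>4; order=7,6,3,0,4
step 6: discover 1; path=7>6>3>1; order=7,6,3,0,4,1
step 7: discover 5; path=7>6>3>1>5; order=7,6,3,0,4,1,5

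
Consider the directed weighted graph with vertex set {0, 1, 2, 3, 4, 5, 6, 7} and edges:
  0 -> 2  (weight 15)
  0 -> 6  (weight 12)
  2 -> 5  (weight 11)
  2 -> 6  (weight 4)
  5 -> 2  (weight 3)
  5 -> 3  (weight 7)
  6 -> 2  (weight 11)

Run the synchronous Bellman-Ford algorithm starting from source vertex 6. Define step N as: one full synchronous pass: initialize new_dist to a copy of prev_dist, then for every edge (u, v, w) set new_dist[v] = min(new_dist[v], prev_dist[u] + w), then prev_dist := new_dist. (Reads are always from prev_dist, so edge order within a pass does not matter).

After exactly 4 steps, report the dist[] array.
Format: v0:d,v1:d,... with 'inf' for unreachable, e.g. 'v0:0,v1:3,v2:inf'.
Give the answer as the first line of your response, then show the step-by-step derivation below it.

v0:inf,v1:inf,v2:11,v3:29,v4:inf,v5:22,v6:0,v7:inf

step 1: dist = v0:inf,v1:inf,v2:11,v3:inf,v4:inf,v5:inf,v6:0,v7:inf
step 2: dist = v0:inf,v1:inf,v2:11,v3:inf,v4:inf,v5:22,v6:0,v7:inf
step 3: dist = v0:inf,v1:inf,v2:11,v3:29,v4:inf,v5:22,v6:0,v7:inf
step 4: dist = v0:inf,v1:inf,v2:11,v3:29,v4:inf,v5:22,v6:0,v7:inf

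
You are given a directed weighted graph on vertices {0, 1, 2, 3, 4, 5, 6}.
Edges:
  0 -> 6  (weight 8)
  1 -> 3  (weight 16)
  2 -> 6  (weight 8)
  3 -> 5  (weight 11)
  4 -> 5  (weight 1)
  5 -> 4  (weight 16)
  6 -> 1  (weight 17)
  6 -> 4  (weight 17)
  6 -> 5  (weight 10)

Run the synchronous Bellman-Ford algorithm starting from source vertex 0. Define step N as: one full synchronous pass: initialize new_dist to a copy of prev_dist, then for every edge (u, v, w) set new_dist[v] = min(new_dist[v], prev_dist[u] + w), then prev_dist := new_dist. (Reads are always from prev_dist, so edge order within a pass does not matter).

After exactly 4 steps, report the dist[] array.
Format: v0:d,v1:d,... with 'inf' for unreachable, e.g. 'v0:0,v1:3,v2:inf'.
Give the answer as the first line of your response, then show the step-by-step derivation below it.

v0:0,v1:25,v2:inf,v3:41,v4:25,v5:18,v6:8

step 1: dist = v0:0,v1:inf,v2:inf,v3:inf,v4:inf,v5:inf,v6:8
step 2: dist = v0:0,v1:25,v2:inf,v3:inf,v4:25,v5:18,v6:8
step 3: dist = v0:0,v1:25,v2:inf,v3:41,v4:25,v5:18,v6:8
step 4: dist = v0:0,v1:25,v2:inf,v3:41,v4:25,v5:18,v6:8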